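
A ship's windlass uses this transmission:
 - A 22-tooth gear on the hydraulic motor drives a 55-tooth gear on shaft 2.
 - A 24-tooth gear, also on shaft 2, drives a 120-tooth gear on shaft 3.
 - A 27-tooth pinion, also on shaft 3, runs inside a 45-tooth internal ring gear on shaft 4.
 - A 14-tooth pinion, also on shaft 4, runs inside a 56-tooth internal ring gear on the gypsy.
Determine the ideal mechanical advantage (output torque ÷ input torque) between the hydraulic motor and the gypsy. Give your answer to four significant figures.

Each stage contributes driven/driver: gear mesh 55/22 = 2.5, gear mesh 120/24 = 5, internal gear 45/27 = 1.6667, internal gear 56/14 = 4.
Overall: 2.5 × 5 × 1.6667 × 4 = 83.333.

83.33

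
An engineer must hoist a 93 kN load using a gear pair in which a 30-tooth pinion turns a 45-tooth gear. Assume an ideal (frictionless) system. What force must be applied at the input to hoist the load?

Gear pair MA = 45/30 = 1.5.
Effort = load / MA = 93 / 1.5 = 62 kN.

62 kN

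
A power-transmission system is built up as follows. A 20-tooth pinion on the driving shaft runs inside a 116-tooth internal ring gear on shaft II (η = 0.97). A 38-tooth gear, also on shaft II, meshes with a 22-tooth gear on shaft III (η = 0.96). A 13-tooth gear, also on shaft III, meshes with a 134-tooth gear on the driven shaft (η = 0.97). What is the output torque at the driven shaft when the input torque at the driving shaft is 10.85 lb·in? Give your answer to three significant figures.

After the internal gear (116/20): 10.85 × 5.8 × 0.97 = 61.042 lb·in
After the gear mesh (22/38): 61.042 × 0.57895 × 0.96 = 33.927 lb·in
After the gear mesh (134/13): 33.927 × 10.308 × 0.97 = 339.21 lb·in

339 lb·in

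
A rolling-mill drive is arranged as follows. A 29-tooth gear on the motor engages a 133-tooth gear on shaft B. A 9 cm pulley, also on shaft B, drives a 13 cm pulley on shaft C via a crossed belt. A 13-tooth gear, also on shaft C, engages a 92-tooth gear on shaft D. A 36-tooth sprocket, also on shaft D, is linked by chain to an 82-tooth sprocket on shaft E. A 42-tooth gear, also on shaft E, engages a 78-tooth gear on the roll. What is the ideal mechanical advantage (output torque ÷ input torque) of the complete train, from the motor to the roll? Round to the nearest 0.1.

198.3

Each stage contributes driven/driver: gear mesh 133/29 = 4.5862, belt 13/9 = 1.4444, gear mesh 92/13 = 7.0769, chain 82/36 = 2.2778, gear mesh 78/42 = 1.8571.
Overall: 4.5862 × 1.4444 × 7.0769 × 2.2778 × 1.8571 = 198.32.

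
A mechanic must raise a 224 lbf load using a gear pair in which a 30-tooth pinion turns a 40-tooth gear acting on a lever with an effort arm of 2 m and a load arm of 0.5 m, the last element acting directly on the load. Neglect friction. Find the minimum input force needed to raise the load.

Gear pair MA = 40/30 = 1.3333.
Lever MA = effort arm / load arm = 2/0.5 = 4.
Combined ideal MA = 1.3333 × 4 = 5.3333.
Effort = load / MA = 224 / 5.3333 = 42 lbf.

42 lbf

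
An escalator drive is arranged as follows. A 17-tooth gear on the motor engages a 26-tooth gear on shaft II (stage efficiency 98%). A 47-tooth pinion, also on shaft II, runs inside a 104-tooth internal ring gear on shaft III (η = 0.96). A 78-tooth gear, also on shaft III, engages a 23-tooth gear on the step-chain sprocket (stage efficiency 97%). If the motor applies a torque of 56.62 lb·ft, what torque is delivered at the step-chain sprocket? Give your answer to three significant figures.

51.6 lb·ft

gear mesh 26/17 = 1.5294 → τ = 56.62·1.5294·0.98 = 84.863 lb·ft
internal gear 104/47 = 2.2128 → τ = 84.863·2.2128·0.96 = 180.27 lb·ft
gear mesh 23/78 = 0.29487 → τ = 180.27·0.29487·0.97 = 51.562 lb·ft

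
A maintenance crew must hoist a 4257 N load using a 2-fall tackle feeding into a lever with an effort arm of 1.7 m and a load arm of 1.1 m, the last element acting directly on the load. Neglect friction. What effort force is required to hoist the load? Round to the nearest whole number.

Block-and-tackle MA = number of supporting rope parts = 2.
Lever MA = effort arm / load arm = 1.7/1.1 = 1.5455.
Combined ideal MA = 2 × 1.5455 = 3.0909.
Effort = load / MA = 4257 / 3.0909 = 1377.3 N.

1377 N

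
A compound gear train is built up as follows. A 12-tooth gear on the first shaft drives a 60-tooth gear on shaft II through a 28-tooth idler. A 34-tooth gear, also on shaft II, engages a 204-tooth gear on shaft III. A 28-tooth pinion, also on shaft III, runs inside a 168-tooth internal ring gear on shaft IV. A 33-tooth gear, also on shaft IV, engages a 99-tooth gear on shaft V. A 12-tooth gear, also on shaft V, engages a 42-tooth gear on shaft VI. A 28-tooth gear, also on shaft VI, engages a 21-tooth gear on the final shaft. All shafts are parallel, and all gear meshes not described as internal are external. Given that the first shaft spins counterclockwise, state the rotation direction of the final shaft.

counterclockwise

the first shaft → shaft II: driver → idler → driven is 2 external meshes, 2 reversals → CCW.
shaft II → shaft III: external mesh, 1 reversal → CW.
shaft III → shaft IV: internal mesh, same direction → CW.
shaft IV → shaft V: external mesh, 1 reversal → CCW.
shaft V → shaft VI: external mesh, 1 reversal → CW.
shaft VI → the final shaft: external mesh, 1 reversal → CCW.
6 reversals in total — an even number — so the final shaft turns the same way as the first shaft.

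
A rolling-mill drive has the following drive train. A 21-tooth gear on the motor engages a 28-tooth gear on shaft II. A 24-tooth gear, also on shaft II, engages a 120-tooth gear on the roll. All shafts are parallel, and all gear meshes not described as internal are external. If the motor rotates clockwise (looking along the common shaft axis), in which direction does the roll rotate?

clockwise

the motor → shaft II: external mesh, 1 reversal → CCW.
shaft II → the roll: external mesh, 1 reversal → CW.
2 reversals in total — an even number — so the roll turns the same way as the motor.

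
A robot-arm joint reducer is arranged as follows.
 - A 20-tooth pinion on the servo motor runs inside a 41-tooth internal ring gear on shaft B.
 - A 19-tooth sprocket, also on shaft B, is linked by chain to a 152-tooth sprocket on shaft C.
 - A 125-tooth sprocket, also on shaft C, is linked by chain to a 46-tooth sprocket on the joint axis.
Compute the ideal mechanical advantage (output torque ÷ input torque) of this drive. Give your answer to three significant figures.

Each stage contributes driven/driver: internal gear 41/20 = 2.05, chain 152/19 = 8, chain 46/125 = 0.368.
Overall: 2.05 × 8 × 0.368 = 6.0352.

6.04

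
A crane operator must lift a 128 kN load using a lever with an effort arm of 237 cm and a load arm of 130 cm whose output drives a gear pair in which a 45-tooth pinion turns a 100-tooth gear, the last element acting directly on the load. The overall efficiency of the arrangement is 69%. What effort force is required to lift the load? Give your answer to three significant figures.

45.8 kN

Lever MA = effort arm / load arm = 237/130 = 1.8231.
Gear pair MA = 100/45 = 2.2222.
Combined ideal MA = 1.8231 × 2.2222 = 4.0513.
Actual MA = 4.0513 × 0.69 = 2.7954.
Effort = load / actual MA = 128 / 2.7954 = 45.79 kN.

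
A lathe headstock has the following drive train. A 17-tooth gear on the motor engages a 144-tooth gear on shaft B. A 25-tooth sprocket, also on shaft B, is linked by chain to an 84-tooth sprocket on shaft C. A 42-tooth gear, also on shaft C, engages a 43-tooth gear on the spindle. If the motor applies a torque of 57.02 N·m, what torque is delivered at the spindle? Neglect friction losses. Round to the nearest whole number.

gear mesh 144/17 = 8.4706 → τ = 57.02·8.4706 = 482.99 N·m
chain 84/25 = 3.36 → τ = 482.99·3.36 = 1622.9 N·m
gear mesh 43/42 = 1.0238 → τ = 1622.9·1.0238 = 1661.5 N·m

1661 N·m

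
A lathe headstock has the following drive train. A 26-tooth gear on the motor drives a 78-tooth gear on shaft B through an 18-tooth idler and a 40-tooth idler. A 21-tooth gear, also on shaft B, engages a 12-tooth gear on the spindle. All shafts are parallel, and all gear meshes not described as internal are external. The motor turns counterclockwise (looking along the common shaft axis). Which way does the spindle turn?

the motor → shaft B: driver → idler → idler → driven is 3 external meshes, 3 reversals → CW.
shaft B → the spindle: external mesh, 1 reversal → CCW.
4 reversals in total — an even number — so the spindle turns the same way as the motor.

counterclockwise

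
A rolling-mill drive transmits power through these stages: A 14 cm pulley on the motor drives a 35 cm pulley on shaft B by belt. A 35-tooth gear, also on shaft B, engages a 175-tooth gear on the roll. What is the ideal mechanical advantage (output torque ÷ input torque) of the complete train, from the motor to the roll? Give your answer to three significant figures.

Each stage contributes driven/driver: belt 35/14 = 2.5, gear mesh 175/35 = 5.
Overall: 2.5 × 5 = 12.5.

12.5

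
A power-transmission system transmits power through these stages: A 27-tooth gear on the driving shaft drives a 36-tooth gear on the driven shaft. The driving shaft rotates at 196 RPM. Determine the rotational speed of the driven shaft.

the driving shaft → the driven shaft (gear mesh, 36/27): 196 ÷ 1.3333 = 147 RPM

147 RPM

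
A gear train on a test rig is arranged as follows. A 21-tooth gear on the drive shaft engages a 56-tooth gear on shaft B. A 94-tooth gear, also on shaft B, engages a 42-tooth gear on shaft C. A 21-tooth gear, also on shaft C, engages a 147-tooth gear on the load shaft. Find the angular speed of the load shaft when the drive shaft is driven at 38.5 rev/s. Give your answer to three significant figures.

Gear mesh: ratio = 56/21 = 2.6667, so shaft B turns at 38.5 / 2.6667 = 14.438 rev/s.
Gear mesh: ratio = 42/94 = 0.44681, so shaft C turns at 14.438 / 0.44681 = 32.312 rev/s.
Gear mesh: ratio = 147/21 = 7, so the load shaft turns at 32.312 / 7 = 4.6161 rev/s.

4.62 rev/s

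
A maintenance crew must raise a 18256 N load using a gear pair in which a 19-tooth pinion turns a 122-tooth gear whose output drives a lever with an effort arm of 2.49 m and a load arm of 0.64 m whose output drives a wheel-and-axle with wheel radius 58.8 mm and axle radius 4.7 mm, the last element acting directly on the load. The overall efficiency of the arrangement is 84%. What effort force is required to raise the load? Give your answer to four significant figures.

Gear pair MA = 122/19 = 6.4211.
Lever MA = effort arm / load arm = 2.49/0.64 = 3.8906.
Wheel-and-axle MA = R/r = 58.8/4.7 = 12.511.
Combined ideal MA = 6.4211 × 3.8906 × 12.511 = 312.54.
Actual MA = 312.54 × 0.84 = 262.53.
Effort = load / actual MA = 18256 / 262.53 = 69.538 N.

69.54 N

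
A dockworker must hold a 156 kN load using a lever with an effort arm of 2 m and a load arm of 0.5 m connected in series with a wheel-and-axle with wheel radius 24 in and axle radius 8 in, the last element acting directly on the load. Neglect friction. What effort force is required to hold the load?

Lever MA = effort arm / load arm = 2/0.5 = 4.
Wheel-and-axle MA = R/r = 24/8 = 3.
Combined ideal MA = 4 × 3 = 12.
Effort = load / MA = 156 / 12 = 13 kN.

13 kN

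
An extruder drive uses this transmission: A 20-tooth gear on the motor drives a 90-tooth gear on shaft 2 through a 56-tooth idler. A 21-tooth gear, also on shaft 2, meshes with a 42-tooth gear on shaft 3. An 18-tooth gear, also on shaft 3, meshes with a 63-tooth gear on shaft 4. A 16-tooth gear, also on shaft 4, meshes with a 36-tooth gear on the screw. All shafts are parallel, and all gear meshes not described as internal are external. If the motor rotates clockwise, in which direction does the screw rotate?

anticlockwise

the motor → shaft 2: driver → idler → driven is 2 external meshes, 2 reversals → CW.
shaft 2 → shaft 3: external mesh, 1 reversal → CCW.
shaft 3 → shaft 4: external mesh, 1 reversal → CW.
shaft 4 → the screw: external mesh, 1 reversal → CCW.
5 reversals in total — an odd number — so the screw turns opposite to the motor.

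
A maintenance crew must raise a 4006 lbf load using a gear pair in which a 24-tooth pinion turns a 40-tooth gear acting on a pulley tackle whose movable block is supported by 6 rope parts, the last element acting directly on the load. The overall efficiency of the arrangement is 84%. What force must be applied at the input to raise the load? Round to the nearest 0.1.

476.9 lbf

Gear pair MA = 40/24 = 1.6667.
Block-and-tackle MA = number of supporting rope parts = 6.
Combined ideal MA = 1.6667 × 6 = 10.
Actual MA = 10 × 0.84 = 8.4.
Effort = load / actual MA = 4006 / 8.4 = 476.9 lbf.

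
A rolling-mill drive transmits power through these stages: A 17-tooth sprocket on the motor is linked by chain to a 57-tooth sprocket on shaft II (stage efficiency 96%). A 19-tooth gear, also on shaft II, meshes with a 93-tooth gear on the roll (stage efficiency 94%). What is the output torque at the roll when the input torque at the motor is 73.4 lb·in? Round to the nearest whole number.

1087 lb·in

After the chain (57/17): 73.4 × 3.3529 × 0.96 = 236.26 lb·in
After the gear mesh (93/19): 236.26 × 4.8947 × 0.94 = 1087.1 lb·in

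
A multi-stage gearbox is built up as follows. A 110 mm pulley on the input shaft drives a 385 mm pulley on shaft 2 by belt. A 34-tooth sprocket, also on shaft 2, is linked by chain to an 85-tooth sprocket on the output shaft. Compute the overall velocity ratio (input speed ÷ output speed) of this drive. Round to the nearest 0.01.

8.75

Each stage contributes driven/driver: belt 385/110 = 3.5, chain 85/34 = 2.5.
Overall: 3.5 × 2.5 = 8.75.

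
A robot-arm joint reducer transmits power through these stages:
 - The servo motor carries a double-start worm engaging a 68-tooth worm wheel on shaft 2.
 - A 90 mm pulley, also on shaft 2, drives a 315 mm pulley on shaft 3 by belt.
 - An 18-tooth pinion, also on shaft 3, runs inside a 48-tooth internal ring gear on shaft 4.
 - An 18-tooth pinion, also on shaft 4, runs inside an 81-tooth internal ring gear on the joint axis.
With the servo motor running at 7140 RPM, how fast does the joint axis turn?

Worm: ratio = 68/2 = 34, so shaft 2 turns at 7140 / 34 = 210 RPM.
Belt: ratio = 315/90 = 3.5, so shaft 3 turns at 210 / 3.5 = 60 RPM.
Internal gear: ratio = 48/18 = 2.6667, so shaft 4 turns at 60 / 2.6667 = 22.5 RPM.
Internal gear: ratio = 81/18 = 4.5, so the joint axis turns at 22.5 / 4.5 = 5 RPM.

5 RPM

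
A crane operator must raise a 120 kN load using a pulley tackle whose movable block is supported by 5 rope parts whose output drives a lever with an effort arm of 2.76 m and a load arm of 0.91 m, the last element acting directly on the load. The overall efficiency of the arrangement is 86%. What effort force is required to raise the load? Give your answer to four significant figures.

Block-and-tackle MA = number of supporting rope parts = 5.
Lever MA = effort arm / load arm = 2.76/0.91 = 3.033.
Combined ideal MA = 5 × 3.033 = 15.165.
Actual MA = 15.165 × 0.86 = 13.042.
Effort = load / actual MA = 120 / 13.042 = 9.2012 kN.

9.201 kN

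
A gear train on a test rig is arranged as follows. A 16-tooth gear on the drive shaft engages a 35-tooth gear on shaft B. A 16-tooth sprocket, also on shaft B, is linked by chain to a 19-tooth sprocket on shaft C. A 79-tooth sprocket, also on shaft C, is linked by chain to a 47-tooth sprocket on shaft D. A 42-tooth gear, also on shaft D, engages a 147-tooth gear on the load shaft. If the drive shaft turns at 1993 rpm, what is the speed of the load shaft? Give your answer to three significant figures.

gear mesh 35/16 = 2.1875 → 1993/2.1875 = 911.09 rpm
chain 19/16 = 1.1875 → 911.09/1.1875 = 767.23 rpm
chain 47/79 = 0.59494 → 767.23/0.59494 = 1289.6 rpm
gear mesh 147/42 = 3.5 → 1289.6/3.5 = 368.46 rpm

368 rpm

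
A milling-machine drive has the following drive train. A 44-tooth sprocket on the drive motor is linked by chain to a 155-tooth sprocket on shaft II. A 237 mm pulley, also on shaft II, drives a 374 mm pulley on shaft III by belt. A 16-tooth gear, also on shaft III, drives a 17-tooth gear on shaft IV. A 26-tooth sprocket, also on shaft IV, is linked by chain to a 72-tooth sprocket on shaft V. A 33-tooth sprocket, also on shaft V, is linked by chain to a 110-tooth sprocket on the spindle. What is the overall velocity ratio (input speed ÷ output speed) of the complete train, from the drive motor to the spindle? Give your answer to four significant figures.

54.52

Each stage contributes driven/driver: chain 155/44 = 3.5227, belt 374/237 = 1.5781, gear mesh 17/16 = 1.0625, chain 72/26 = 2.7692, chain 110/33 = 3.3333.
Overall: 3.5227 × 1.5781 × 1.0625 × 2.7692 × 3.3333 = 54.522.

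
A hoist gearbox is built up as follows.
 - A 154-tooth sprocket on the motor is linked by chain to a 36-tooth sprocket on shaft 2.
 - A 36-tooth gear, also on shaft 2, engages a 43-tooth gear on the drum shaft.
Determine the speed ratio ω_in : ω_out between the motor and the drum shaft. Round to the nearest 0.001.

Each stage contributes driven/driver: chain 36/154 = 0.23377, gear mesh 43/36 = 1.1944.
Overall: 0.23377 × 1.1944 = 0.27922.

0.279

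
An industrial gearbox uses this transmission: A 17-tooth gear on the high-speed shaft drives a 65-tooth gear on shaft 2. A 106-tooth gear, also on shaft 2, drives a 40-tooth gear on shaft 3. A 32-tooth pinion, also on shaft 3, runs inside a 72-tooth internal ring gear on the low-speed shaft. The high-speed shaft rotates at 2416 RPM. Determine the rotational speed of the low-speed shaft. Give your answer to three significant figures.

744 RPM

gear mesh 65/17 = 3.8235 → 2416/3.8235 = 631.88 RPM
gear mesh 40/106 = 0.37736 → 631.88/0.37736 = 1674.5 RPM
internal gear 72/32 = 2.25 → 1674.5/2.25 = 744.21 RPM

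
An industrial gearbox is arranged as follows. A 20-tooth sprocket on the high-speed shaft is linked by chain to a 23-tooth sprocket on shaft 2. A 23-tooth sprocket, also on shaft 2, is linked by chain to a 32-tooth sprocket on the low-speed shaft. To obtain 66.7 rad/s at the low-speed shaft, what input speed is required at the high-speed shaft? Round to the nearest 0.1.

Overall ratio R = 1.15 × 1.3913 = 1.6.
Required input speed = output speed × R = 66.7 × 1.6 = 106.72 rad/s.

106.7 rad/s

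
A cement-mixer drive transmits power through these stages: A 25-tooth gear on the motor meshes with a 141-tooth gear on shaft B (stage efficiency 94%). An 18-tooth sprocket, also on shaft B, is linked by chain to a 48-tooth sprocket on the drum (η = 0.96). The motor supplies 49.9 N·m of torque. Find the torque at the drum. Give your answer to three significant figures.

677 N·m

After the gear mesh (141/25): 49.9 × 5.64 × 0.94 = 264.55 N·m
After the chain (48/18): 264.55 × 2.6667 × 0.96 = 677.25 N·m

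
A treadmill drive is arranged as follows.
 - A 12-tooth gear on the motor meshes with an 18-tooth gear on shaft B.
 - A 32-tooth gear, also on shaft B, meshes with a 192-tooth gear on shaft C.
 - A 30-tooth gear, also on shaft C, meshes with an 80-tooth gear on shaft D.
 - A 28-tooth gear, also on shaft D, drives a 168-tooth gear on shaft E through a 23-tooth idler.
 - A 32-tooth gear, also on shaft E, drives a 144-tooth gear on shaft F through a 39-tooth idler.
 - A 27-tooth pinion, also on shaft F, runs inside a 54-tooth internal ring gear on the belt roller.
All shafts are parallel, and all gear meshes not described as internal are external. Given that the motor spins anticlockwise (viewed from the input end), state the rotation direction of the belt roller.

clockwise

the motor → shaft B: external mesh, 1 reversal → CW.
shaft B → shaft C: external mesh, 1 reversal → CCW.
shaft C → shaft D: external mesh, 1 reversal → CW.
shaft D → shaft E: driver → idler → driven is 2 external meshes, 2 reversals → CW.
shaft E → shaft F: driver → idler → driven is 2 external meshes, 2 reversals → CW.
shaft F → the belt roller: internal mesh, same direction → CW.
7 reversals in total — an odd number — so the belt roller turns opposite to the motor.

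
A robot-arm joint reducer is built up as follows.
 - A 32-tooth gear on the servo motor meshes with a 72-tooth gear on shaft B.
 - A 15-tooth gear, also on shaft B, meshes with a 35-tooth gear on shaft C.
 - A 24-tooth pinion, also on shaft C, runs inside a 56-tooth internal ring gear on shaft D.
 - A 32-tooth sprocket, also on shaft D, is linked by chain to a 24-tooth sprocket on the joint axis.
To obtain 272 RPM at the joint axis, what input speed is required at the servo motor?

2499 RPM

Overall ratio R = 2.25 × 2.3333 × 2.3333 × 0.75 = 9.1875.
Required input speed = output speed × R = 272 × 9.1875 = 2499 RPM.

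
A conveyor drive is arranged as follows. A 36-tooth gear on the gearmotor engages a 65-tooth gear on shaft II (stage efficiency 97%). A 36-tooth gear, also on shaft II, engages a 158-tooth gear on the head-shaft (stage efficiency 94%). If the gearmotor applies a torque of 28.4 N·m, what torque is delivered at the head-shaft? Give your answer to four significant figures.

205.2 N·m

gear mesh 65/36 = 1.8056 → τ = 28.4·1.8056·0.97 = 49.739 N·m
gear mesh 158/36 = 4.3889 → τ = 49.739·4.3889·0.94 = 205.2 N·m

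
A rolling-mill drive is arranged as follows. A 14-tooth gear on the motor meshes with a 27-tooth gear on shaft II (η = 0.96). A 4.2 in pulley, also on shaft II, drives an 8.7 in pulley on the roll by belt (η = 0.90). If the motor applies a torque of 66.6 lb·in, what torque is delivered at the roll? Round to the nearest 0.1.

Gear mesh: ratio = 27/14 = 1.9286; torque at shaft II = 66.6 × 1.9286 × 0.96 = 123.31 lb·in.
Belt: ratio = 8.7/4.2 = 2.0714; torque at the roll = 123.31 × 2.0714 × 0.90 = 229.88 lb·in.

229.9 lb·in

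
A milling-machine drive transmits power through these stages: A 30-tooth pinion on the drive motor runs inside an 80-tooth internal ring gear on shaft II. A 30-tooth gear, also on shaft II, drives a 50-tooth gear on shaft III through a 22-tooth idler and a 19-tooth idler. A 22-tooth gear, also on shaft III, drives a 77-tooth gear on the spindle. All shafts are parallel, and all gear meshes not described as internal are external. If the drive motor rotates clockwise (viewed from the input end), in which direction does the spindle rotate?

clockwise

the drive motor → shaft II: internal mesh, same direction → CW.
shaft II → shaft III: driver → idler → idler → driven is 3 external meshes, 3 reversals → CCW.
shaft III → the spindle: external mesh, 1 reversal → CW.
4 reversals in total — an even number — so the spindle turns the same way as the drive motor.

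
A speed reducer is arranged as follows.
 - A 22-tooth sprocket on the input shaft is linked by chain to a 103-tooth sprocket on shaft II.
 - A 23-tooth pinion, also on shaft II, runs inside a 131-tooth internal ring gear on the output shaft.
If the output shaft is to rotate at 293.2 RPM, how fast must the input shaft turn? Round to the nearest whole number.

7818 RPM

Overall ratio R = 4.6818 × 5.6957 = 26.666.
Required input speed = output speed × R = 293.2 × 26.666 = 7818.5 RPM.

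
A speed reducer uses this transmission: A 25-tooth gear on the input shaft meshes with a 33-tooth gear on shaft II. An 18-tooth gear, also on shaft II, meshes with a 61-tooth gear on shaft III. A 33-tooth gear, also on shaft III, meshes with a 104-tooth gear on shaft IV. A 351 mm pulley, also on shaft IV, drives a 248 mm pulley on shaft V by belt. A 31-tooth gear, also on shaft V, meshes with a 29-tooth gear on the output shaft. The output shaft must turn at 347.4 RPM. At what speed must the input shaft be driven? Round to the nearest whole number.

3237 RPM

Overall ratio R = 1.32 × 3.3889 × 3.1515 × 0.70655 × 0.93548 = 9.3182.
Required input speed = output speed × R = 347.4 × 9.3182 = 3237.1 RPM.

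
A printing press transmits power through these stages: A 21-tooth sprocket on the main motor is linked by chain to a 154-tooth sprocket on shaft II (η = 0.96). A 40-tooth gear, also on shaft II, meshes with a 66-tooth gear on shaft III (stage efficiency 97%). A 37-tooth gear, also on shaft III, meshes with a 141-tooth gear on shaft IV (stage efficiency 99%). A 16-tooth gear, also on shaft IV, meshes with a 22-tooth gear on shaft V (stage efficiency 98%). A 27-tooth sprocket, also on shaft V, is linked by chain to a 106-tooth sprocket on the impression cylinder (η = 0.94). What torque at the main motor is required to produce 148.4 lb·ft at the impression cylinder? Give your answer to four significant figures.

0.7020 lb·ft

Overall ratio R = 7.3333 × 1.65 × 3.8108 × 1.375 × 3.9259 = 248.91; overall efficiency η = 0.96 × 0.97 × 0.99 × 0.98 × 0.94 = 0.8492.
Input torque = output torque / (R × η) = 148.4 / (248.91 × 0.8492) = 0.70203 lb·ft.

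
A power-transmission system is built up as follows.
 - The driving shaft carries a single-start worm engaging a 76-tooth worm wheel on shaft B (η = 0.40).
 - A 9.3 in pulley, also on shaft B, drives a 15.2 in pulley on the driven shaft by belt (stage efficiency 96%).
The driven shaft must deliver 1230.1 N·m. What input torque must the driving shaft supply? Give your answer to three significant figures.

25.8 N·m

Overall ratio R = 76 × 1.6344 = 124.22; overall efficiency η = 0.40 × 0.96 = 0.3840.
Input torque = output torque / (R × η) = 1230.1 / (124.22 × 0.3840) = 25.789 N·m.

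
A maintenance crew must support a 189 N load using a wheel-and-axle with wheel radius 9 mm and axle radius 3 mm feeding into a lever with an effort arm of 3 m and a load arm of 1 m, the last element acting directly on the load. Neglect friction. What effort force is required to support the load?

Wheel-and-axle MA = R/r = 9/3 = 3.
Lever MA = effort arm / load arm = 3/1 = 3.
Combined ideal MA = 3 × 3 = 9.
Effort = load / MA = 189 / 9 = 21 N.

21 N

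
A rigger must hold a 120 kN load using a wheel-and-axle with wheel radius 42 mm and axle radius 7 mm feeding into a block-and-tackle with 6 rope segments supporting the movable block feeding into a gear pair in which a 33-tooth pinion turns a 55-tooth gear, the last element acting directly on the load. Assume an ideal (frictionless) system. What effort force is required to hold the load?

2 kN

Wheel-and-axle MA = R/r = 42/7 = 6.
Block-and-tackle MA = number of supporting rope parts = 6.
Gear pair MA = 55/33 = 1.6667.
Combined ideal MA = 6 × 6 × 1.6667 = 60.
Effort = load / MA = 120 / 60 = 2 kN.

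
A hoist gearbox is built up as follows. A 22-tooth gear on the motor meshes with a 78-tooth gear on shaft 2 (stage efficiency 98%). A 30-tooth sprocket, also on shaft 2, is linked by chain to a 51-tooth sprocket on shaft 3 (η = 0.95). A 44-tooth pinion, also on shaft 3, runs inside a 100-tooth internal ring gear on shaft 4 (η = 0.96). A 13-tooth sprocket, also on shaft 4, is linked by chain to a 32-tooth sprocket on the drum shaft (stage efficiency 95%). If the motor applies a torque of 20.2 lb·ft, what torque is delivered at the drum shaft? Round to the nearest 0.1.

578.3 lb·ft

After the gear mesh (78/22): 20.2 × 3.5455 × 0.98 = 70.186 lb·ft
After the chain (51/30): 70.186 × 1.7 × 0.95 = 113.35 lb·ft
After the internal gear (100/44): 113.35 × 2.2727 × 0.96 = 247.31 lb·ft
After the chain (32/13): 247.31 × 2.4615 × 0.95 = 578.32 lb·ft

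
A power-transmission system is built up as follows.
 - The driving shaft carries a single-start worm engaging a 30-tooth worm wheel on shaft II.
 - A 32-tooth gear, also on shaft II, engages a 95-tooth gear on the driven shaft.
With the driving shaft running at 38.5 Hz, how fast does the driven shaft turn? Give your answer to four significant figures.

Worm: ratio = 30/1 = 30, so shaft II turns at 38.5 / 30 = 1.2833 Hz.
Gear mesh: ratio = 95/32 = 2.9688, so the driven shaft turns at 1.2833 / 2.9688 = 0.43228 Hz.

0.4323 Hz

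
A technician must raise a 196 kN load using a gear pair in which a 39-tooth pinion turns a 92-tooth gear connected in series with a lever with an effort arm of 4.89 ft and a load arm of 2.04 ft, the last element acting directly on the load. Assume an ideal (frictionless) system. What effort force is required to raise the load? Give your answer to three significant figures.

34.7 kN

Gear pair MA = 92/39 = 2.359.
Lever MA = effort arm / load arm = 4.89/2.04 = 2.3971.
Combined ideal MA = 2.359 × 2.3971 = 5.6546.
Effort = load / MA = 196 / 5.6546 = 34.662 kN.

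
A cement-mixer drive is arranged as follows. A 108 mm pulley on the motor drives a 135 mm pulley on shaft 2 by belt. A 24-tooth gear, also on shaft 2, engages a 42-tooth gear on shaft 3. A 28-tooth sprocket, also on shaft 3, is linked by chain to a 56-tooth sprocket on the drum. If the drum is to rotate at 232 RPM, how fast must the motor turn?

Overall ratio R = 1.25 × 1.75 × 2 = 4.375.
Required input speed = output speed × R = 232 × 4.375 = 1015 RPM.

1015 RPM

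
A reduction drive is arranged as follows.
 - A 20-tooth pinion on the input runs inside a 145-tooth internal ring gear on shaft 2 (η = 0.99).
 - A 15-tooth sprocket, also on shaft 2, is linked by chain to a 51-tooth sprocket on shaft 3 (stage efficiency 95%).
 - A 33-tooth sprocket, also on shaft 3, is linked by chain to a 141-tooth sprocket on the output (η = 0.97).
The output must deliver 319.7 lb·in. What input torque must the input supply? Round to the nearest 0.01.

3.33 lb·in

Overall ratio R = 7.25 × 3.4 × 4.2727 = 105.32; overall efficiency η = 0.99 × 0.95 × 0.97 = 0.9123.
Input torque = output torque / (R × η) = 319.7 / (105.32 × 0.9123) = 3.3273 lb·in.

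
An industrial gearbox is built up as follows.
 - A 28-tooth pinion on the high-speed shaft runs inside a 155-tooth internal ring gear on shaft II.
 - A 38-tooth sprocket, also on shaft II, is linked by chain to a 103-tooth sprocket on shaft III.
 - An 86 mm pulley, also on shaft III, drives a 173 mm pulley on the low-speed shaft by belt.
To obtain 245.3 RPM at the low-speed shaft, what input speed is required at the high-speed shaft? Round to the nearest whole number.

7404 RPM

Overall ratio R = 5.5357 × 2.7105 × 2.0116 = 30.184.
Required input speed = output speed × R = 245.3 × 30.184 = 7404.1 RPM.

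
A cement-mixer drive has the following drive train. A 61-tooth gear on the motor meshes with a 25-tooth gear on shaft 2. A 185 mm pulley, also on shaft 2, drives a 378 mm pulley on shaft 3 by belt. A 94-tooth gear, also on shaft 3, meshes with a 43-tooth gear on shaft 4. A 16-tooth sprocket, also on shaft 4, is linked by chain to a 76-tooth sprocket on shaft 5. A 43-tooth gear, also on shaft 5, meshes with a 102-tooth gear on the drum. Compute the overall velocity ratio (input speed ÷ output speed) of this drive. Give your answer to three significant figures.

4.32

Each stage contributes driven/driver: gear mesh 25/61 = 0.40984, belt 378/185 = 2.0432, gear mesh 43/94 = 0.45745, chain 76/16 = 4.75, gear mesh 102/43 = 2.3721.
Overall: 0.40984 × 2.0432 × 0.45745 × 4.75 × 2.3721 = 4.3161.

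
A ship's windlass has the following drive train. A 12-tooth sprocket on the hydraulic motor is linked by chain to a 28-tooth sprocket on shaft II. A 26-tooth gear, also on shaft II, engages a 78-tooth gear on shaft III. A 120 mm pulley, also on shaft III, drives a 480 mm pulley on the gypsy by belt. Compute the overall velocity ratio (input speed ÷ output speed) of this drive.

Each stage contributes driven/driver: chain 28/12 = 2.3333, gear mesh 78/26 = 3, belt 480/120 = 4.
Overall: 2.3333 × 3 × 4 = 28.

28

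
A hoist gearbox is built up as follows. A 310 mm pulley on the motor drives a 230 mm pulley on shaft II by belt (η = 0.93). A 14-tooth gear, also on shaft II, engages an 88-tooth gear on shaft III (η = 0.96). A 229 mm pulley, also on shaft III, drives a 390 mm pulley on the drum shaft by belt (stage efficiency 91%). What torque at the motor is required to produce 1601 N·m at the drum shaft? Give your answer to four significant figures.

248.1 N·m

Overall ratio R = 0.74194 × 6.2857 × 1.7031 = 7.9424; overall efficiency η = 0.93 × 0.96 × 0.91 = 0.8124.
Input torque = output torque / (R × η) = 1601 / (7.9424 × 0.8124) = 248.11 N·m.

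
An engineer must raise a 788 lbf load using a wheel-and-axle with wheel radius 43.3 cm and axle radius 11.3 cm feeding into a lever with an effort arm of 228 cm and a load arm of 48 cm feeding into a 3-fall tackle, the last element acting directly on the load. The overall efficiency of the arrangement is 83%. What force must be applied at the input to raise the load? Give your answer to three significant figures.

Wheel-and-axle MA = R/r = 43.3/11.3 = 3.8319.
Lever MA = effort arm / load arm = 228/48 = 4.75.
Block-and-tackle MA = number of supporting rope parts = 3.
Combined ideal MA = 3.8319 × 4.75 × 3 = 54.604.
Actual MA = 54.604 × 0.83 = 45.321.
Effort = load / actual MA = 788 / 45.321 = 17.387 lbf.

17.4 lbf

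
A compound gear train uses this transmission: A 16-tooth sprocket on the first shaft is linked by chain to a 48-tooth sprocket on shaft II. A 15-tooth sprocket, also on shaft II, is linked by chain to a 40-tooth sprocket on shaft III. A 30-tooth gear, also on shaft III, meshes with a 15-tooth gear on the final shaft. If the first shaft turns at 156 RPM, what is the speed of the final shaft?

Chain: ratio = 48/16 = 3, so shaft II turns at 156 / 3 = 52 RPM.
Chain: ratio = 40/15 = 2.6667, so shaft III turns at 52 / 2.6667 = 19.5 RPM.
Gear mesh: ratio = 15/30 = 0.5, so the final shaft turns at 19.5 / 0.5 = 39 RPM.

39 RPM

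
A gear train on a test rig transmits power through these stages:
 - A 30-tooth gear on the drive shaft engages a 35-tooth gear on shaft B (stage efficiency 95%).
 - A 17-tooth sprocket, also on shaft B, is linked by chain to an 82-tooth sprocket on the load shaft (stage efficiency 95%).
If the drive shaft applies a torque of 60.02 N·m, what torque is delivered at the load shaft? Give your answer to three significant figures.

305 N·m

Gear mesh: ratio = 35/30 = 1.1667; torque at shaft B = 60.02 × 1.1667 × 0.95 = 66.522 N·m.
Chain: ratio = 82/17 = 4.8235; torque at the load shaft = 66.522 × 4.8235 × 0.95 = 304.83 N·m.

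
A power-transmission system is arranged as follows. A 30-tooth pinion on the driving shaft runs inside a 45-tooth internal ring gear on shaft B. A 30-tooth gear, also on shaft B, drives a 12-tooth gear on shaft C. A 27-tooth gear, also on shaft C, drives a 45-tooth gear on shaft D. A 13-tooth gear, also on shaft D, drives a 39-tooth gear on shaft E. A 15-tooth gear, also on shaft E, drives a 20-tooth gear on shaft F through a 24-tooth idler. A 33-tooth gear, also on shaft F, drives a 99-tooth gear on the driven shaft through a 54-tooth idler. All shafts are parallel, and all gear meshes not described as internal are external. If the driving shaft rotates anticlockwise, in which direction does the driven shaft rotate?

the driving shaft → shaft B: internal mesh, same direction → CCW.
shaft B → shaft C: external mesh, 1 reversal → CW.
shaft C → shaft D: external mesh, 1 reversal → CCW.
shaft D → shaft E: external mesh, 1 reversal → CW.
shaft E → shaft F: driver → idler → driven is 2 external meshes, 2 reversals → CW.
shaft F → the driven shaft: driver → idler → driven is 2 external meshes, 2 reversals → CW.
7 reversals in total — an odd number — so the driven shaft turns opposite to the driving shaft.

clockwise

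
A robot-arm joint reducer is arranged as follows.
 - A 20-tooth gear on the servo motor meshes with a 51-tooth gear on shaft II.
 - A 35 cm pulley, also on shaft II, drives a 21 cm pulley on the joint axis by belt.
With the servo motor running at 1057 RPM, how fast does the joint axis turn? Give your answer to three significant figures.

the servo motor → shaft II (gear mesh, 51/20): 1057 ÷ 2.55 = 414.51 RPM
shaft II → the joint axis (belt, 21/35): 414.51 ÷ 0.6 = 690.85 RPM

691 RPM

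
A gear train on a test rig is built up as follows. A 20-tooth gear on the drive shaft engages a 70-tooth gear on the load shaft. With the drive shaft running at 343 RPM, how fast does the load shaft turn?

gear mesh 70/20 = 3.5 → 343/3.5 = 98 RPM

98 RPM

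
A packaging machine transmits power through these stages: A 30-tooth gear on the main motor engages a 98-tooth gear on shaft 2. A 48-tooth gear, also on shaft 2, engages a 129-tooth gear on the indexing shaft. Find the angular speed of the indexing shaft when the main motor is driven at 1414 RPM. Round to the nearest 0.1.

161.1 RPM

gear mesh 98/30 = 3.2667 → 1414/3.2667 = 432.86 RPM
gear mesh 129/48 = 2.6875 → 432.86/2.6875 = 161.06 RPM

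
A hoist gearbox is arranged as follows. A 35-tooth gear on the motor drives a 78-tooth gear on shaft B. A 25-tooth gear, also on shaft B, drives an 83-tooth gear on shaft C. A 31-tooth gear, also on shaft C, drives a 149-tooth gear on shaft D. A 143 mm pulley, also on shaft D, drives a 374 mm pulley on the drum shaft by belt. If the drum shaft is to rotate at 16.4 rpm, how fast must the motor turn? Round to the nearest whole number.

Overall ratio R = 2.2286 × 3.32 × 4.8065 × 2.6154 = 93.009.
Required input speed = output speed × R = 16.4 × 93.009 = 1525.3 rpm.

1525 rpm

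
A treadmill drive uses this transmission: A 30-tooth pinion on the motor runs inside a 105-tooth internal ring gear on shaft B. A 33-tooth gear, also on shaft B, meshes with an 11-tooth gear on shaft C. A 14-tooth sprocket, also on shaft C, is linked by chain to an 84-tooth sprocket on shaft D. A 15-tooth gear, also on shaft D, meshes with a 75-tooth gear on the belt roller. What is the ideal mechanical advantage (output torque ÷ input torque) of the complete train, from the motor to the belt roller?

Each stage contributes driven/driver: internal gear 105/30 = 3.5, gear mesh 11/33 = 0.33333, chain 84/14 = 6, gear mesh 75/15 = 5.
Overall: 3.5 × 0.33333 × 6 × 5 = 35.

35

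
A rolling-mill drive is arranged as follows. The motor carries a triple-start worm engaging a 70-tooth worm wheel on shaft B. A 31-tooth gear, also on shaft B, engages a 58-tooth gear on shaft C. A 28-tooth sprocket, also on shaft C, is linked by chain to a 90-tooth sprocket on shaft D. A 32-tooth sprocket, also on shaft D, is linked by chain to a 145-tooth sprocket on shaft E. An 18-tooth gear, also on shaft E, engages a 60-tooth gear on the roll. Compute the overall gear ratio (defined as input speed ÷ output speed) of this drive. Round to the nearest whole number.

2119

Each stage contributes driven/driver: worm 70/3 = 23.333, gear mesh 58/31 = 1.871, chain 90/28 = 3.2143, chain 145/32 = 4.5312, gear mesh 60/18 = 3.3333.
Overall: 23.333 × 1.871 × 3.2143 × 4.5312 × 3.3333 = 2119.5.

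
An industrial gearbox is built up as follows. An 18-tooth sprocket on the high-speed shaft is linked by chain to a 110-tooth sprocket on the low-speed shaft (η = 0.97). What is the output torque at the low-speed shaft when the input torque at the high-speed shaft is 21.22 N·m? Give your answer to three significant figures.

After the chain (110/18): 21.22 × 6.1111 × 0.97 = 125.79 N·m

126 N·m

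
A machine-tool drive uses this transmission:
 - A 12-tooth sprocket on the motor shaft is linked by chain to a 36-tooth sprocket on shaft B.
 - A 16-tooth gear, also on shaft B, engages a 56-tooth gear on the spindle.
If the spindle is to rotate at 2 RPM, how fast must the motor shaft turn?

21 RPM

Overall ratio R = 3 × 3.5 = 10.5.
Required input speed = output speed × R = 2 × 10.5 = 21 RPM.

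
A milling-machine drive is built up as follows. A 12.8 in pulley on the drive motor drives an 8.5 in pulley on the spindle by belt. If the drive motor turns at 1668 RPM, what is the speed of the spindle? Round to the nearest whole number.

the drive motor → the spindle (belt, 8.5/12.8): 1668 ÷ 0.66406 = 2511.8 RPM

2512 RPM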